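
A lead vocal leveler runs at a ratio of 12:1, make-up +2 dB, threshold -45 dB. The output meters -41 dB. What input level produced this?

-21 dB

Before make-up, the level was -41 − 2 = -43 dB.
Post-compression overshoot = -43 − (-45) = 2 dB.
Before 12:1 compression the overshoot was 2 × 12 = 24 dB, so input = -45 + 24 = -21 dB.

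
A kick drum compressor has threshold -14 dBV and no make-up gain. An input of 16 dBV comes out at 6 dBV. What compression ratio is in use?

1.5:1

Input overshoot = 16 − (-14) = 30 dB; output overshoot = 6 − (-14) = 20 dB.
Ratio = 30 / 20 = 1.5.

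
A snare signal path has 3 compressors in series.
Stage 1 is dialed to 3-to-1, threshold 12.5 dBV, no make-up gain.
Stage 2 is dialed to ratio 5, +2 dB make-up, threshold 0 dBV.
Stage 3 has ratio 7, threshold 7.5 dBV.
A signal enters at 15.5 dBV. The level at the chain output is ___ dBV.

Stage 1: 15.5 dBV is 3 dB over 12.5 dBV; at 3:1 that becomes 1 dB over, giving 13.5 dBV.
Stage 2: 13.5 dB above 0 dBV, reduced 5:1 to 2.7 dB above → 2.7 dBV; +2 dB make-up → 4.7 dBV.
Stage 3: 4.7 dBV ≤ 7.5 dBV, so stage 3 doesn't engage; output 4.7 dBV.

4.7 dBV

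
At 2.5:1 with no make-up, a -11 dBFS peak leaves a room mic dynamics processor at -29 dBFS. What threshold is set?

-41 dBFS

Gain reduction = -11 − (-29) = 18 dB; output overshoot = GR / (R − 1) = 18 / 1.5 = 12 dB.
Threshold = output − output overshoot = -29 − 12 = -41 dBFS.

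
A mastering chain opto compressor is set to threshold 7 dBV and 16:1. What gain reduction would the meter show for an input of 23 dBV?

The signal is 16 dB above threshold.
At 16:1, output sits 16/16 = 1 dB above threshold.
So the signal is attenuated by 16 − 1 = 15 dB.

15 dB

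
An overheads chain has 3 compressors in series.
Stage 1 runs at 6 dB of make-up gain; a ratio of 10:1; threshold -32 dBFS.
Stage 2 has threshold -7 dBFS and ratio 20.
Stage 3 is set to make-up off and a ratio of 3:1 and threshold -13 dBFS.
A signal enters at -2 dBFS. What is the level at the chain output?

Stage 1: overshoot 30 dB → 30/10 = 3 dB → -29 dBFS; +6 dB make-up → -23 dBFS.
Stage 2: -23 dBFS is at or below the -7 dBFS threshold — no compression; output -23 dBFS.
Stage 3: -23 dBFS is at or below the -13 dBFS threshold — no compression; output -23 dBFS.

-23 dBFS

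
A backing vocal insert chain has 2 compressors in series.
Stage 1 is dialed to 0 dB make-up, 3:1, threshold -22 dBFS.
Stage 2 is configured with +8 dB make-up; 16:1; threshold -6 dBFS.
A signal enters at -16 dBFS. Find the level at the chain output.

-12 dBFS

Stage 1: -16 dBFS is 6 dB over -22 dBFS; at 3:1 that becomes 2 dB over, giving -20 dBFS.
Stage 2: -20 dBFS ≤ -6 dBFS, so stage 2 doesn't engage; make-up brings it to -12 dBFS.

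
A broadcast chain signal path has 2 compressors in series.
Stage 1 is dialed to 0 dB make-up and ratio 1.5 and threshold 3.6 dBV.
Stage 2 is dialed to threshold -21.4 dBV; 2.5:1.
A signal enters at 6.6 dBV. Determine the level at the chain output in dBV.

-10.6 dBV

Stage 1: overshoot 3 dB → 3/1.5 = 2 dB → 5.6 dBV.
Stage 2: overshoot 27 dB → 27/2.5 = 10.8 dB → -10.6 dBV.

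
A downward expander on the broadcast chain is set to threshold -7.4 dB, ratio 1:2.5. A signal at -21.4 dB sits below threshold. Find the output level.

-42.4 dB

Undershoot = (-7.4) − (-21.4) = 14 dB.
At 1:2.5, that expands to 35 dB under threshold.
Output = -7.4 − 35 = -42.4 dB.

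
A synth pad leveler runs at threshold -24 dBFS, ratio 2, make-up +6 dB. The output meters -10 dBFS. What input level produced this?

Remove make-up: -10 − 6 = -16 dBFS.
That's 8 dB above the -24 dBFS threshold.
Undo the ratio: input overshoot = 8 × 2 = 16 dB, giving input = -8 dBFS.

-8 dBFS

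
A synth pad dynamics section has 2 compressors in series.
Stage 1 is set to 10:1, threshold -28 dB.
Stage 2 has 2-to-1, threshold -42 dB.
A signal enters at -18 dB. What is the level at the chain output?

Stage 1: 10 dB above -28 dB, reduced 10:1 to 1 dB above → -27 dB.
Stage 2: overshoot 15 dB → 15/2 = 7.5 dB → -34.5 dB.

-34.5 dB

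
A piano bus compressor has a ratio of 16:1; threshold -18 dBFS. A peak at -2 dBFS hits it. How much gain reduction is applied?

The signal is 16 dB above threshold.
After 16:1 compression the overshoot becomes 16/16 = 1 dB.
Gain reduction = 16 − 1 = 15 dB.

15 dB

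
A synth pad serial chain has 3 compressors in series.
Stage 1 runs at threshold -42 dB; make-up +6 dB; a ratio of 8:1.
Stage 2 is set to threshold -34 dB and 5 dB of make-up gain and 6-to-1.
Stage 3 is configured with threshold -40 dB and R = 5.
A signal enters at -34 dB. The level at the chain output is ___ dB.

Stage 1: 8 dB above -42 dB, reduced 8:1 to 1 dB above → -41 dB; +6 dB make-up → -35 dB.
Stage 2: -35 dB ≤ -34 dB, so stage 2 doesn't engage; make-up brings it to -30 dB.
Stage 3: overshoot 10 dB → 10/5 = 2 dB → -38 dB.

-38 dB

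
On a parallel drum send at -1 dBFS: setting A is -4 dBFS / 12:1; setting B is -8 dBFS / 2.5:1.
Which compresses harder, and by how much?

A: overshoot 3 dB → output overshoot 0.25 dB → GR 2.75 dB.
B: overshoot 7 dB → output overshoot 2.8 dB → GR 4.2 dB.
B applies 1.45 dB more gain reduction.

B, by 1.45 dB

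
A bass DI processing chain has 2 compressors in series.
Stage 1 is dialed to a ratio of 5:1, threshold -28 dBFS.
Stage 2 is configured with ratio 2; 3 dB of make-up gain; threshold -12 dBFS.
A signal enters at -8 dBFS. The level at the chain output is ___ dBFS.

Stage 1: 20 dB above -28 dBFS, reduced 5:1 to 4 dB above → -24 dBFS.
Stage 2: -24 dBFS ≤ -12 dBFS, so stage 2 doesn't engage; make-up brings it to -21 dBFS.

-21 dBFS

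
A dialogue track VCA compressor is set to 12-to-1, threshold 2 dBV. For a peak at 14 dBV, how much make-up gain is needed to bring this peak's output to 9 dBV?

The peak compresses to 2 + 12/12 = 3 dBV.
To reach 9 dBV requires 9 − 3 = 6 dB of make-up.

6 dB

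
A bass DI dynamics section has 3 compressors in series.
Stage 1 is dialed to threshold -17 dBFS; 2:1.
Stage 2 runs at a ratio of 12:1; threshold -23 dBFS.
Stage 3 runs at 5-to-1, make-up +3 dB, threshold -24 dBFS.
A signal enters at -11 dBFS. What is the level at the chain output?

-20.65 dBFS

Stage 1: overshoot 6 dB → 6/2 = 3 dB → -14 dBFS.
Stage 2: -14 dBFS is 9 dB over -23 dBFS; at 12:1 that becomes 0.75 dB over, giving -22.25 dBFS.
Stage 3: overshoot 1.75 dB → 1.75/5 = 0.35 dB → -23.65 dBFS; +3 dB make-up → -20.65 dBFS.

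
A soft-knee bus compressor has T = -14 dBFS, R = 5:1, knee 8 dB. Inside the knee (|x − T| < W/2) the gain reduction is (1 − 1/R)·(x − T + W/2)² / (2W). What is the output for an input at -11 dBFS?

x − T + W/2 = -11 − (-14) + 4 = 7.
GR = (1 − 1/5) × 7² / 16 = 0.8 × 49 / 16 = 2.45 dB.
Output = -11 − 2.45 = -13.45 dBFS.

-13.45 dBFS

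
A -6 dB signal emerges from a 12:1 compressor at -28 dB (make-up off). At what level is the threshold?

Gain reduction = -6 − (-28) = 22 dB; output overshoot = GR / (R − 1) = 22 / 11 = 2 dB.
Threshold = output − output overshoot = -28 − 2 = -30 dB.

-30 dB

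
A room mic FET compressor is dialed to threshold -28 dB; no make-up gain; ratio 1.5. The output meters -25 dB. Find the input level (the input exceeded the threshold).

The compressed level sits -25 − (-28) = 3 dB over threshold.
Undo the ratio: input overshoot = 3 × 1.5 = 4.5 dB, giving input = -23.5 dB.

-23.5 dB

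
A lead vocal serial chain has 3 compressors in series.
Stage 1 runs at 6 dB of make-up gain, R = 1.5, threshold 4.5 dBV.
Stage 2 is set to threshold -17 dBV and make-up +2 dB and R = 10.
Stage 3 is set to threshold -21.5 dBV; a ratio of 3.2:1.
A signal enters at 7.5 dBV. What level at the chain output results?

-18.546875 dBV

Stage 1: 7.5 dBV is 3 dB over 4.5 dBV; at 1.5:1 that becomes 2 dB over, giving 6.5 dBV; +6 dB make-up → 12.5 dBV.
Stage 2: overshoot 29.5 dB → 29.5/10 = 2.95 dB → -14.05 dBV; +2 dB make-up → -12.05 dBV.
Stage 3: -12.05 dBV is 9.45 dB over -21.5 dBV; at 3.2:1 that becomes 2.953125 dB over, giving -18.546875 dBV.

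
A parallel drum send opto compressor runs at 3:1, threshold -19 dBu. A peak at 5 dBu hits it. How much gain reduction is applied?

16 dB

5 dBu exceeds the threshold by 24 dB.
After 3:1 compression the overshoot becomes 24/3 = 8 dB.
So the signal is attenuated by 24 − 8 = 16 dB.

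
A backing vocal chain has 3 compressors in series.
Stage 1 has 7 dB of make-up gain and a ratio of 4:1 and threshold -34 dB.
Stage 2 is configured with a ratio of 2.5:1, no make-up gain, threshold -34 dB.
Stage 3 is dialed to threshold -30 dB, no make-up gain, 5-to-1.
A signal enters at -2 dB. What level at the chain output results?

-29.6 dB

Stage 1: 32 dB above -34 dB, reduced 4:1 to 8 dB above → -26 dB; +7 dB make-up → -19 dB.
Stage 2: overshoot 15 dB → 15/2.5 = 6 dB → -28 dB.
Stage 3: -28 dB is 2 dB over -30 dB; at 5:1 that becomes 0.4 dB over, giving -29.6 dB.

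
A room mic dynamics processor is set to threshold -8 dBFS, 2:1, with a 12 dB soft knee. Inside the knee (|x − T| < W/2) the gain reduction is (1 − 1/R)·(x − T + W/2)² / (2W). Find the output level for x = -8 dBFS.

x − T + W/2 = -8 − (-8) + 6 = 6.
GR = (1 − 1/2) × 6² / 24 = 0.5 × 36 / 24 = 0.75 dB.
Output = -8 − 0.75 = -8.75 dBFS.

-8.75 dBFS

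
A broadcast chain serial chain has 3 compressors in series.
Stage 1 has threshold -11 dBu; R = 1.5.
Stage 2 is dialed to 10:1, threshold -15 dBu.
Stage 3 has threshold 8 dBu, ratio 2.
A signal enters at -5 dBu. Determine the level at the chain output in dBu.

Stage 1: overshoot 6 dB → 6/1.5 = 4 dB → -7 dBu.
Stage 2: overshoot 8 dB → 8/10 = 0.8 dB → -14.2 dBu.
Stage 3: below threshold (-14.2 ≤ 8); passes unchanged; output -14.2 dBu.

-14.2 dBu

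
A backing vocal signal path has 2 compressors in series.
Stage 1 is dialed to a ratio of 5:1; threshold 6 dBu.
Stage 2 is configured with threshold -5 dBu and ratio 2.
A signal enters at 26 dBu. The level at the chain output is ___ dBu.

2.5 dBu

Stage 1: 20 dB above 6 dBu, reduced 5:1 to 4 dB above → 10 dBu.
Stage 2: 15 dB above -5 dBu, reduced 2:1 to 7.5 dB above → 2.5 dBu.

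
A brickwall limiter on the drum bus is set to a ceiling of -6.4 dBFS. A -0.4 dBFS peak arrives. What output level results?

A brickwall limiter is an ∞:1 compressor: any input above the ceiling is clamped to -6.4 dBFS.

-6.4 dBFS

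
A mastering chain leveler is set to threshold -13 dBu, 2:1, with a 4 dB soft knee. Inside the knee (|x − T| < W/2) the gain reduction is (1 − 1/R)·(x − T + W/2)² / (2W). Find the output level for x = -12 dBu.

x − T + W/2 = -12 − (-13) + 2 = 3.
GR = (1 − 1/2) × 3² / 8 = 0.5 × 9 / 8 = 0.5625 dB.
Output = -12 − 0.5625 = -12.5625 dBu.

-12.5625 dBu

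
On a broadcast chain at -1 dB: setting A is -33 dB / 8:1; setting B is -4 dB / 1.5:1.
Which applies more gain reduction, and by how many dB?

A: overshoot 32 dB → output overshoot 4 dB → GR 28 dB.
B: overshoot 3 dB → output overshoot 2 dB → GR 1 dB.
A applies 27 dB more gain reduction.

A, by 27 dB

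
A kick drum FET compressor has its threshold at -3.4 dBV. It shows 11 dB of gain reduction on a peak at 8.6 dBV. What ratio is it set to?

12:1

Input overshoot = 8.6 − (-3.4) = 12 dB.
Output overshoot = 12 − 11 = 1 dB.
Ratio = input overshoot / output overshoot = 12 / 1 = 12.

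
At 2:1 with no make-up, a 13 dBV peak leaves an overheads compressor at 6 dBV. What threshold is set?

-1 dBV

Gain reduction = 13 − 6 = 7 dB; output overshoot = GR / (R − 1) = 7 / 1 = 7 dB.
Threshold = output − output overshoot = 6 − 7 = -1 dBV.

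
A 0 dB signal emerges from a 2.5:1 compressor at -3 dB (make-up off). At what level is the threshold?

Input is 5 dB above T (since output overshoot × R = input overshoot: (-3 − T)·2.5 = 0 − T gives T = -5 dB).
Check: -5 + (0 − (-5))/2.5 = -5 + 2 = -3 dB. ✓

-5 dB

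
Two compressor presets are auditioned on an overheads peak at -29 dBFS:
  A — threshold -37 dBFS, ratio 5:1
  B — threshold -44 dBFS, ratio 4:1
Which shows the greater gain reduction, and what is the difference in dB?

A: overshoot 8 dB → output overshoot 1.6 dB → GR 6.4 dB.
B: overshoot 15 dB → output overshoot 3.75 dB → GR 11.25 dB.
B applies 4.85 dB more gain reduction.

B, by 4.85 dB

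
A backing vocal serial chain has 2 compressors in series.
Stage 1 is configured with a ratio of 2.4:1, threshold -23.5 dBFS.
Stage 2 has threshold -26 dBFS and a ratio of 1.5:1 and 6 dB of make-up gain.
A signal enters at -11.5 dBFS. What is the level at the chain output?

-15 dBFS

Stage 1: overshoot 12 dB → 12/2.4 = 5 dB → -18.5 dBFS.
Stage 2: -18.5 dBFS is 7.5 dB over -26 dBFS; at 1.5:1 that becomes 5 dB over, giving -21 dBFS; +6 dB make-up → -15 dBFS.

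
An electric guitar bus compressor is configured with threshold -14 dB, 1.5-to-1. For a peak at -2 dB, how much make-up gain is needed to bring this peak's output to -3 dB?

Without make-up, output = threshold + overshoot/1.5 = -14 + 8 = -6 dB.
Gap to target: 3 dB.

3 dB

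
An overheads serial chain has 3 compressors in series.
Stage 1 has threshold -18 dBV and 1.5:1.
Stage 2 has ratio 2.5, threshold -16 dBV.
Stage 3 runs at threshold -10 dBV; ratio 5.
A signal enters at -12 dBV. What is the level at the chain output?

-15.2 dBV

Stage 1: -12 dBV is 6 dB over -18 dBV; at 1.5:1 that becomes 4 dB over, giving -14 dBV.
Stage 2: overshoot 2 dB → 2/2.5 = 0.8 dB → -15.2 dBV.
Stage 3: -15.2 dBV ≤ -10 dBV, so stage 3 doesn't engage; output -15.2 dBV.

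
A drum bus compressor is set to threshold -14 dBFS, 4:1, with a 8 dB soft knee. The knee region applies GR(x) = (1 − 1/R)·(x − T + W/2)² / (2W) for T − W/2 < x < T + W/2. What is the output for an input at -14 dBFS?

-14.75 dBFS

x − T + W/2 = -14 − (-14) + 4 = 4.
GR = (1 − 1/4) × 4² / 16 = 0.75 × 16 / 16 = 0.75 dB.
Output = -14 − 0.75 = -14.75 dBFS.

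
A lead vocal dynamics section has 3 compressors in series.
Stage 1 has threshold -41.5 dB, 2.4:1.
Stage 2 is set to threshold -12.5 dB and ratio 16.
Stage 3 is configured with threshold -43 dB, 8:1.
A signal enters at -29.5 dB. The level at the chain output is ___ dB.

-42.1875 dB

Stage 1: -29.5 dB is 12 dB over -41.5 dB; at 2.4:1 that becomes 5 dB over, giving -36.5 dB.
Stage 2: -36.5 dB is at or below the -12.5 dB threshold — no compression; output -36.5 dB.
Stage 3: 6.5 dB above -43 dB, reduced 8:1 to 0.8125 dB above → -42.1875 dB.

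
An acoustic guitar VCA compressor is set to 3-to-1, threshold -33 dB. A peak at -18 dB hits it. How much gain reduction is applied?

10 dB

-18 dB exceeds the threshold by 15 dB.
At 3:1, output sits 15/3 = 5 dB above threshold.
GR = overshoot in − overshoot out = 15 − 5 = 10 dB.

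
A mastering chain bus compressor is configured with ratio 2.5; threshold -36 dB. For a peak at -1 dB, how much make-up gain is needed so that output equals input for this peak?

The peak compresses to -36 + 35/2.5 = -22 dB.
To reach -1 dB requires -1 − (-22) = 21 dB of make-up.

21 dB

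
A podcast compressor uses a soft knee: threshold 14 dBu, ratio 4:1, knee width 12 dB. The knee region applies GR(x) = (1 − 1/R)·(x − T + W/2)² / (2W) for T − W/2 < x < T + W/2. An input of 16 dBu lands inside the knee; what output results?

x − T + W/2 = 16 − 14 + 6 = 8.
GR = (1 − 1/4) × 8² / 24 = 0.75 × 64 / 24 = 2 dB.
Output = 16 − 2 = 14 dBu.

14 dBu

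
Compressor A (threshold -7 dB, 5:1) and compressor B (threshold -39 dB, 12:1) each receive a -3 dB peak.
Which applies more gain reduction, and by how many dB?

A: 4 dB over, compressed to 0.8 dB over, so 3.2 dB of GR.
B: 36 dB over, compressed to 3 dB over, so 33 dB of GR.
Difference: 29.8 dB in favour of B.

B, by 29.8 dB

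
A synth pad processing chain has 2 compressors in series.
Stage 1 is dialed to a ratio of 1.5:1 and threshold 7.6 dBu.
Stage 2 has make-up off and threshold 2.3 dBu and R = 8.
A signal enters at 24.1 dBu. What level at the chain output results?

Stage 1: overshoot 16.5 dB → 16.5/1.5 = 11 dB → 18.6 dBu.
Stage 2: 18.6 dBu is 16.3 dB over 2.3 dBu; at 8:1 that becomes 2.0375 dB over, giving 4.3375 dBu.

4.3375 dBu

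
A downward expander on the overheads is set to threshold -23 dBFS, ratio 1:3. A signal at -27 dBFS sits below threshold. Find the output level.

The input is 4 dB below the -23 dBFS threshold.
A 1:3 expander multiplies undershoot by 3: 4 × 3 = 12 dB below threshold.
Output = -23 − 12 = -35 dBFS.

-35 dBFS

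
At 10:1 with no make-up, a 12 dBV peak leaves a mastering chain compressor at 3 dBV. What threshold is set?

Let T be the threshold. Output overshoot = (input overshoot)/R, so 3 − T = (12 − T)/10.
10·(3 − T) = 12 − T → 9·T = 30 − 12 = 18.
T = 18/9 = 2 dBV.

2 dBV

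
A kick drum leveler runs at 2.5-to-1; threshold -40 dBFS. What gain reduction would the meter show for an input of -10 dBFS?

The signal is 30 dB above threshold.
After 2.5:1 compression the overshoot becomes 30/2.5 = 12 dB.
GR = overshoot in − overshoot out = 30 − 12 = 18 dB.

18 dB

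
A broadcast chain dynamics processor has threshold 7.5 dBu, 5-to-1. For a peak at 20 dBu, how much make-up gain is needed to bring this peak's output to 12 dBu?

The peak compresses to 7.5 + 12.5/5 = 10 dBu.
To reach 12 dBu requires 12 − 10 = 2 dB of make-up.

2 dB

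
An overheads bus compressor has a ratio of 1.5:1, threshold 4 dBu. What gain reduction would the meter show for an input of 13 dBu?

3 dB

Overshoot = 13 − 4 = 9 dB.
A 1.5:1 ratio leaves 6 dB of that excess.
So the signal is attenuated by 9 − 6 = 3 dB.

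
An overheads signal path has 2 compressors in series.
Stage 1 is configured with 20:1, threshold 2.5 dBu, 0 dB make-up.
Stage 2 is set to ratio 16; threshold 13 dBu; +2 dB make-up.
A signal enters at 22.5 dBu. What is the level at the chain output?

Stage 1: 20 dB above 2.5 dBu, reduced 20:1 to 1 dB above → 3.5 dBu.
Stage 2: 3.5 dBu is at or below the 13 dBu threshold — no compression; make-up brings it to 5.5 dBu.

5.5 dBu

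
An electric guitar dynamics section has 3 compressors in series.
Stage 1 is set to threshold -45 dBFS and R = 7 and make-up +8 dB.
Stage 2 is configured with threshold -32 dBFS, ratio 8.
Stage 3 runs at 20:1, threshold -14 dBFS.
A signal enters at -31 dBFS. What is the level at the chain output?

Stage 1: -31 dBFS is 14 dB over -45 dBFS; at 7:1 that becomes 2 dB over, giving -43 dBFS; +8 dB make-up → -35 dBFS.
Stage 2: -35 dBFS is at or below the -32 dBFS threshold — no compression; output -35 dBFS.
Stage 3: below threshold (-35 ≤ -14); passes unchanged; output -35 dBFS.

-35 dBFS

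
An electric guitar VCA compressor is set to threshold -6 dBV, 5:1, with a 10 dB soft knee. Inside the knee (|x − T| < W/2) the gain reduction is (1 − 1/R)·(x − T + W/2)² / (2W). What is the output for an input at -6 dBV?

-7 dBV

x − T + W/2 = -6 − (-6) + 5 = 5.
GR = (1 − 1/5) × 5² / 20 = 0.8 × 25 / 20 = 1 dB.
Output = -6 − 1 = -7 dBV.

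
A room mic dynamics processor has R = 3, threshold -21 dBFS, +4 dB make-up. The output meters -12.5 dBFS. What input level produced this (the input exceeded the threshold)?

-7.5 dBFS

Stripping the +4 dB make-up gives -16.5 dBFS at the gain stage.
Post-compression overshoot = -16.5 − (-21) = 4.5 dB.
Undo the ratio: input overshoot = 4.5 × 3 = 13.5 dB, giving input = -7.5 dBFS.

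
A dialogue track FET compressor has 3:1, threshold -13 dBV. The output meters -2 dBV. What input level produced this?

20 dBV

Post-compression overshoot = -2 − (-13) = 11 dB.
Undo the ratio: input overshoot = 11 × 3 = 33 dB, giving input = 20 dBV.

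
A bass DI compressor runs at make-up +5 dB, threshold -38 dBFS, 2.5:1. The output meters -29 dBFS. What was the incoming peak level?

Stripping the +5 dB make-up gives -34 dBFS at the gain stage.
Post-compression overshoot = -34 − (-38) = 4 dB.
Before 2.5:1 compression the overshoot was 4 × 2.5 = 10 dB, so input = -38 + 10 = -28 dBFS.

-28 dBFS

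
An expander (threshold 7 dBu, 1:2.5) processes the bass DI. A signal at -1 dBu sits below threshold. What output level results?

-13 dBu

Below threshold, a 1:2.5 expander applies gain = (2.5−1)×(T − x) of attenuation.
(2.5−1) × 8 = 12 dB, so output = -1 − 12 = -13 dBu.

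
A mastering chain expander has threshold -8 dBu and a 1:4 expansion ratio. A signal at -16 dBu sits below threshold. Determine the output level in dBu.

-40 dBu

Below threshold, a 1:4 expander applies gain = (4−1)×(T − x) of attenuation.
(4−1) × 8 = 24 dB, so output = -16 − 24 = -40 dBu.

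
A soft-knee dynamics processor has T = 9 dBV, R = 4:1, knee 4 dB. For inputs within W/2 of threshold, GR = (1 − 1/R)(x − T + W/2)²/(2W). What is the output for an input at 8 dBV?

7.90625 dBV

x − T + W/2 = 8 − 9 + 2 = 1.
GR = (1 − 1/4) × 1² / 8 = 0.75 × 1 / 8 = 0.09375 dB.
Output = 8 − 0.09375 = 7.90625 dBV.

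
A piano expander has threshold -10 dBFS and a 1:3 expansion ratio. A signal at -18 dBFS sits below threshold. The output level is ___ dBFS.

The input is 8 dB below the -10 dBFS threshold.
A 1:3 expander multiplies undershoot by 3: 8 × 3 = 24 dB below threshold.
Output = -10 − 24 = -34 dBFS.

-34 dBFS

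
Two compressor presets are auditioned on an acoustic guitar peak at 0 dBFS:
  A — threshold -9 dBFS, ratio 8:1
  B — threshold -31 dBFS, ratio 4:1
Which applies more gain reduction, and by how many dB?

B, by 15.375 dB

A: GR = 9 − 9/8 = 7.875 dB.
B: GR = 31 − 31/4 = 23.25 dB.
B applies 15.375 dB more gain reduction.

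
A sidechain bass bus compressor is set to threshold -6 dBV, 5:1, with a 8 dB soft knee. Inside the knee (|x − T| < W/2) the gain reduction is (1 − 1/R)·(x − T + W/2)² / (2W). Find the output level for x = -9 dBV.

-9.05 dBV

x − T + W/2 = -9 − (-6) + 4 = 1.
GR = (1 − 1/5) × 1² / 16 = 0.8 × 1 / 16 = 0.05 dB.
Output = -9 − 0.05 = -9.05 dBV.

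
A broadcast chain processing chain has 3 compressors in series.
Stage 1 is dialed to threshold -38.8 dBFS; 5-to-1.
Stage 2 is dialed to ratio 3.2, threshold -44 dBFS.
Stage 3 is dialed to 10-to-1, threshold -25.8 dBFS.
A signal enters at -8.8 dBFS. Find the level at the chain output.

Stage 1: overshoot 30 dB → 30/5 = 6 dB → -32.8 dBFS.
Stage 2: overshoot 11.2 dB → 11.2/3.2 = 3.5 dB → -40.5 dBFS.
Stage 3: -40.5 dBFS ≤ -25.8 dBFS, so stage 3 doesn't engage; output -40.5 dBFS.

-40.5 dBFS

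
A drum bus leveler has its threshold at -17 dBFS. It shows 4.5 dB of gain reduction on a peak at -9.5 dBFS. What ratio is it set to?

Input overshoot = -9.5 − (-17) = 7.5 dB.
Output overshoot = 7.5 − 4.5 = 3 dB.
Ratio = input overshoot / output overshoot = 7.5 / 3 = 2.5.

2.5:1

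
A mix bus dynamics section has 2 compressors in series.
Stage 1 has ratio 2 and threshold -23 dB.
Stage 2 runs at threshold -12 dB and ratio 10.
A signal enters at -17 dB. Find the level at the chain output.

-20 dB

Stage 1: overshoot 6 dB → 6/2 = 3 dB → -20 dB.
Stage 2: below threshold (-20 ≤ -12); passes unchanged; output -20 dB.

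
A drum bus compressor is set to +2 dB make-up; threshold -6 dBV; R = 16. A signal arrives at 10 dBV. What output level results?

10 dBV sits 16 dB over threshold.
The 16 dB excess becomes 1 dB after 16:1 reduction.
Output = -6 + 1 = -5 dBV; make-up adds 2 dB, giving -3 dBV.

-3 dBV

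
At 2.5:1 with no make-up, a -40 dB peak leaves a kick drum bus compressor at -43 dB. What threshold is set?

Let T be the threshold. Output overshoot = (input overshoot)/R, so -43 − T = (-40 − T)/2.5.
2.5·(-43 − T) = -40 − T → 1.5·T = -107.5 − (-40) = -67.5.
T = -67.5/1.5 = -45 dB.

-45 dB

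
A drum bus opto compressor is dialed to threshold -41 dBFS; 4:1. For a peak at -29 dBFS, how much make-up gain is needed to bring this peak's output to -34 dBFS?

Without make-up, output = threshold + overshoot/4 = -41 + 3 = -38 dBFS.
Gap to target: 4 dB.

4 dB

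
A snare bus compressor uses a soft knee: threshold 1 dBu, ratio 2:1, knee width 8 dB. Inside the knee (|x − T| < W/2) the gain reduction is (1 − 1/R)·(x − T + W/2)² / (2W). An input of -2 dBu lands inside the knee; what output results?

x − T + W/2 = -2 − 1 + 4 = 1.
GR = (1 − 1/2) × 1² / 16 = 0.5 × 1 / 16 = 0.03125 dB.
Output = -2 − 0.03125 = -2.03125 dBu.

-2.03125 dBu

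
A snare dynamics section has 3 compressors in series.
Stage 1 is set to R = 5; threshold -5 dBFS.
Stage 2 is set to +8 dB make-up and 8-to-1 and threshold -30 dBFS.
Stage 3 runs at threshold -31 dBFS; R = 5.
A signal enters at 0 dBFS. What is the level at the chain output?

-28.55 dBFS

Stage 1: 0 dBFS is 5 dB over -5 dBFS; at 5:1 that becomes 1 dB over, giving -4 dBFS.
Stage 2: -4 dBFS is 26 dB over -30 dBFS; at 8:1 that becomes 3.25 dB over, giving -26.75 dBFS; +8 dB make-up → -18.75 dBFS.
Stage 3: 12.25 dB above -31 dBFS, reduced 5:1 to 2.45 dB above → -28.55 dBFS.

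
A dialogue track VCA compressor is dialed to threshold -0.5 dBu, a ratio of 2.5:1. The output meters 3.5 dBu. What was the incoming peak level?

9.5 dBu

Post-compression overshoot = 3.5 − (-0.5) = 4 dB.
Before 2.5:1 compression the overshoot was 4 × 2.5 = 10 dB, so input = -0.5 + 10 = 9.5 dBu.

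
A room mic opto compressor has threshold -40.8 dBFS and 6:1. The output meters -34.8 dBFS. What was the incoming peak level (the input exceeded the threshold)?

-4.8 dBFS

Post-compression overshoot = -34.8 − (-40.8) = 6 dB.
Input overshoot = R × output overshoot = 36 dB → input = -40.8 + 36 = -4.8 dBFS.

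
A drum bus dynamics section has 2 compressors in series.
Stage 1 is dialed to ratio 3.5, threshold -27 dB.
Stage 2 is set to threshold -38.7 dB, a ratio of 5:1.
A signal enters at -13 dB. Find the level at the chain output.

Stage 1: overshoot 14 dB → 14/3.5 = 4 dB → -23 dB.
Stage 2: -23 dB is 15.7 dB over -38.7 dB; at 5:1 that becomes 3.14 dB over, giving -35.56 dB.

-35.56 dB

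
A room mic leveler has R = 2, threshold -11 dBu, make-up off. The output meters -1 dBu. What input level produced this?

9 dBu

That's 10 dB above the -11 dBu threshold.
Input overshoot = R × output overshoot = 20 dB → input = -11 + 20 = 9 dBu.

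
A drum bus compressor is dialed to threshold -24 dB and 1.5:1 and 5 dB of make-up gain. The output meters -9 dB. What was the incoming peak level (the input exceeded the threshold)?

-9 dB

Stripping the +5 dB make-up gives -14 dB at the gain stage.
That's 10 dB above the -24 dB threshold.
Undo the ratio: input overshoot = 10 × 1.5 = 15 dB, giving input = -9 dB.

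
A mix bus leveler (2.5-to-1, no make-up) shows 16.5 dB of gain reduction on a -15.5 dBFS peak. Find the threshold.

-43 dBFS

Gain reduction = -15.5 − (-32) = 16.5 dB; output overshoot = GR / (R − 1) = 16.5 / 1.5 = 11 dB.
Threshold = output − output overshoot = -32 − 11 = -43 dBFS.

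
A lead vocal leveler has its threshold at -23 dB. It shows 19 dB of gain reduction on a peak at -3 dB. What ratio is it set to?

Input overshoot = -3 − (-23) = 20 dB.
Output overshoot = 20 − 19 = 1 dB.
Ratio = input overshoot / output overshoot = 20 / 1 = 20.

20:1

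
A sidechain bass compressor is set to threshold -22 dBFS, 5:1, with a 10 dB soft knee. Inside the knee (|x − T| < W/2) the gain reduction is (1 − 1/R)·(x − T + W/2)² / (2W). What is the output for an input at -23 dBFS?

x − T + W/2 = -23 − (-22) + 5 = 4.
GR = (1 − 1/5) × 4² / 20 = 0.8 × 16 / 20 = 0.64 dB.
Output = -23 − 0.64 = -23.64 dBFS.

-23.64 dBFS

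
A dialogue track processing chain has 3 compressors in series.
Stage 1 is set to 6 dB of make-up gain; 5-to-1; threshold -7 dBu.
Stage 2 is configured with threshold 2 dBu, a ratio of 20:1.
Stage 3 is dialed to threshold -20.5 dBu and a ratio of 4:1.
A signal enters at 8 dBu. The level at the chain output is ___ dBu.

-14.875 dBu

Stage 1: 8 dBu is 15 dB over -7 dBu; at 5:1 that becomes 3 dB over, giving -4 dBu; +6 dB make-up → 2 dBu.
Stage 2: 2 dBu is at or below the 2 dBu threshold — no compression; output 2 dBu.
Stage 3: overshoot 22.5 dB → 22.5/4 = 5.625 dB → -14.875 dBu.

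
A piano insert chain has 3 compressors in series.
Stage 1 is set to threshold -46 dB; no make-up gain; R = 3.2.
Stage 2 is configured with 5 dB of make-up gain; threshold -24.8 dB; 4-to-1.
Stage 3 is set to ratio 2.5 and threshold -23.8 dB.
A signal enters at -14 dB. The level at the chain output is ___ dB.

Stage 1: overshoot 32 dB → 32/3.2 = 10 dB → -36 dB.
Stage 2: -36 dB ≤ -24.8 dB, so stage 2 doesn't engage; make-up brings it to -31 dB.
Stage 3: -31 dB is at or below the -23.8 dB threshold — no compression; output -31 dB.

-31 dB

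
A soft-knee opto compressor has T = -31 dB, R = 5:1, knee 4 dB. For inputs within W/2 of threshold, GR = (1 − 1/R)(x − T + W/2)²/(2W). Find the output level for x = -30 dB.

-30.9 dB

x − T + W/2 = -30 − (-31) + 2 = 3.
GR = (1 − 1/5) × 3² / 8 = 0.8 × 9 / 8 = 0.9 dB.
Output = -30 − 0.9 = -30.9 dB.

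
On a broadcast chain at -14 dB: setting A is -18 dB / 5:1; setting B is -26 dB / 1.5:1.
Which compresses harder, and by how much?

A: GR = 4 − 4/5 = 3.2 dB.
B: GR = 12 − 12/1.5 = 4 dB.
B reduces 0.8 dB more.

B, by 0.8 dB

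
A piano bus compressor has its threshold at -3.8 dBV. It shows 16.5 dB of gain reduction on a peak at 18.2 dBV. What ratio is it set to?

Input overshoot = 18.2 − (-3.8) = 22 dB.
Output overshoot = 22 − 16.5 = 5.5 dB.
Ratio = input overshoot / output overshoot = 22 / 5.5 = 4.

4:1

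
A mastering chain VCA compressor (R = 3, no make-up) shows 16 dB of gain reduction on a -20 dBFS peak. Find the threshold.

Gain reduction = -20 − (-36) = 16 dB; output overshoot = GR / (R − 1) = 16 / 2 = 8 dB.
Threshold = output − output overshoot = -36 − 8 = -44 dBFS.

-44 dBFS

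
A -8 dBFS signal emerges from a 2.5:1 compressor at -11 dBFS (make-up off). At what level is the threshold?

Gain reduction = -8 − (-11) = 3 dB; output overshoot = GR / (R − 1) = 3 / 1.5 = 2 dB.
Threshold = output − output overshoot = -11 − 2 = -13 dBFS.

-13 dBFS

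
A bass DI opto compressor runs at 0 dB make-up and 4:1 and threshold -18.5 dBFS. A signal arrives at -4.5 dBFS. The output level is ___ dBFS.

-15 dBFS

The input is 14 dB above the -18.5 dBFS threshold.
The 14 dB excess becomes 3.5 dB after 4:1 reduction.
Output = -18.5 + 3.5 = -15 dBFS.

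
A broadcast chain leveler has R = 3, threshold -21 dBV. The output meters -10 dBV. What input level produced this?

The compressed level sits -10 − (-21) = 11 dB over threshold.
Undo the ratio: input overshoot = 11 × 3 = 33 dB, giving input = 12 dBV.

12 dBV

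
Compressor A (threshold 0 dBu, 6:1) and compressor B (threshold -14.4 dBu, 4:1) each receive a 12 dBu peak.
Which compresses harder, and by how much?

B, by 9.8 dB

A: overshoot 12 dB → output overshoot 2 dB → GR 10 dB.
B: overshoot 26.4 dB → output overshoot 6.6 dB → GR 19.8 dB.
B reduces 9.8 dB more.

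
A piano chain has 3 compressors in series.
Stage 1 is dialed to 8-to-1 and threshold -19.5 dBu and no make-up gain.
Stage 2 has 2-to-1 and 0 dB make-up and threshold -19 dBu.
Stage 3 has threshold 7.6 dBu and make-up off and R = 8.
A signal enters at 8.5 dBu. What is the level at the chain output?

-17.5 dBu

Stage 1: 28 dB above -19.5 dBu, reduced 8:1 to 3.5 dB above → -16 dBu.
Stage 2: 3 dB above -19 dBu, reduced 2:1 to 1.5 dB above → -17.5 dBu.
Stage 3: below threshold (-17.5 ≤ 7.6); passes unchanged; output -17.5 dBu.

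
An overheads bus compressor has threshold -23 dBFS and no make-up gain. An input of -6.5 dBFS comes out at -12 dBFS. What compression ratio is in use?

Input overshoot = -6.5 − (-23) = 16.5 dB; output overshoot = -12 − (-23) = 11 dB.
Ratio = 16.5 / 11 = 1.5.

1.5:1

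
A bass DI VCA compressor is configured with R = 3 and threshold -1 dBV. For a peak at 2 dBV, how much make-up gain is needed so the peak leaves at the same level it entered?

The peak compresses to -1 + 3/3 = 0 dBV.
To reach 2 dBV requires 2 − 0 = 2 dB of make-up.

2 dB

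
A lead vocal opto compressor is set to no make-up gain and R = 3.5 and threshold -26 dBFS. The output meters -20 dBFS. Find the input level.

The compressed level sits -20 − (-26) = 6 dB over threshold.
Undo the ratio: input overshoot = 6 × 3.5 = 21 dB, giving input = -5 dBFS.

-5 dBFS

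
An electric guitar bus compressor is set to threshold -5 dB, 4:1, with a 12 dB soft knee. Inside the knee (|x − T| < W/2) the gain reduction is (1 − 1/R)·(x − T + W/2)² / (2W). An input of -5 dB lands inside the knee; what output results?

x − T + W/2 = -5 − (-5) + 6 = 6.
GR = (1 − 1/4) × 6² / 24 = 0.75 × 36 / 24 = 1.125 dB.
Output = -5 − 1.125 = -6.125 dB.

-6.125 dB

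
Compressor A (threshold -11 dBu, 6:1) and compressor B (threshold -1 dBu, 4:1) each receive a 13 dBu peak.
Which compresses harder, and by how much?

A: 24 dB over, compressed to 4 dB over, so 20 dB of GR.
B: 14 dB over, compressed to 3.5 dB over, so 10.5 dB of GR.
A applies 9.5 dB more gain reduction.

A, by 9.5 dB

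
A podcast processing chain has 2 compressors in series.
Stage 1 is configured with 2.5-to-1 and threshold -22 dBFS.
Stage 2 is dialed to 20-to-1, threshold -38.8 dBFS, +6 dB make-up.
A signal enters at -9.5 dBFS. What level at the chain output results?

-31.71 dBFS

Stage 1: -9.5 dBFS is 12.5 dB over -22 dBFS; at 2.5:1 that becomes 5 dB over, giving -17 dBFS.
Stage 2: 21.8 dB above -38.8 dBFS, reduced 20:1 to 1.09 dB above → -37.71 dBFS; +6 dB make-up → -31.71 dBFS.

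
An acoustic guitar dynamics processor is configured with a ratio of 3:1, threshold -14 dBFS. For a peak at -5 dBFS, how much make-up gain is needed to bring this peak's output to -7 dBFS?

4 dB

The peak compresses to -14 + 9/3 = -11 dBFS.
To reach -7 dBFS requires -7 − (-11) = 4 dB of make-up.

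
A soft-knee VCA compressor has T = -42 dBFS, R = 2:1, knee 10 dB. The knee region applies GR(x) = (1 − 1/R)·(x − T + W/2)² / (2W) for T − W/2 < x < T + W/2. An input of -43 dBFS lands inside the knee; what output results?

-43.4 dBFS

x − T + W/2 = -43 − (-42) + 5 = 4.
GR = (1 − 1/2) × 4² / 20 = 0.5 × 16 / 20 = 0.4 dB.
Output = -43 − 0.4 = -43.4 dBFS.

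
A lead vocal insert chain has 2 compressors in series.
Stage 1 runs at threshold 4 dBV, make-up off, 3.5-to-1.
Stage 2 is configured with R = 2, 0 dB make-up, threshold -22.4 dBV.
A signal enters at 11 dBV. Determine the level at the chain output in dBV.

-8.2 dBV

Stage 1: 7 dB above 4 dBV, reduced 3.5:1 to 2 dB above → 6 dBV.
Stage 2: 6 dBV is 28.4 dB over -22.4 dBV; at 2:1 that becomes 14.2 dB over, giving -8.2 dBV.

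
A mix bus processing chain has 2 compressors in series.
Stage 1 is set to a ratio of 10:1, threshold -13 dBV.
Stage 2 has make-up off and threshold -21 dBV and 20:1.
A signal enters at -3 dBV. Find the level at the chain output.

Stage 1: 10 dB above -13 dBV, reduced 10:1 to 1 dB above → -12 dBV.
Stage 2: 9 dB above -21 dBV, reduced 20:1 to 0.45 dB above → -20.55 dBV.

-20.55 dBV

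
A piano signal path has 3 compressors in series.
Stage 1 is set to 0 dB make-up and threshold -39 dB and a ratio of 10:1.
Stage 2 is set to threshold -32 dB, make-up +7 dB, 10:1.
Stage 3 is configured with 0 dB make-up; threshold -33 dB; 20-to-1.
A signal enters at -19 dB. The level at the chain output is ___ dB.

Stage 1: overshoot 20 dB → 20/10 = 2 dB → -37 dB.
Stage 2: -37 dB is at or below the -32 dB threshold — no compression; make-up brings it to -30 dB.
Stage 3: overshoot 3 dB → 3/20 = 0.15 dB → -32.85 dB.

-32.85 dB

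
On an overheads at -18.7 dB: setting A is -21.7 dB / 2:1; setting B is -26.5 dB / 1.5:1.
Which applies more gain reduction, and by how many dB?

B, by 1.1 dB

A: GR = 3 − 3/2 = 1.5 dB.
B: GR = 7.8 − 7.8/1.5 = 2.6 dB.
B applies 1.1 dB more gain reduction.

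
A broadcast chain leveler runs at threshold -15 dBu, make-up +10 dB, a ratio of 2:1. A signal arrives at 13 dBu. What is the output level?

Overshoot: 13 − (-15) = 28 dB.
The 28 dB excess becomes 14 dB after 2:1 reduction.
That puts the output at -1 dBu; make-up adds 10 dB, giving 9 dBu.

9 dBu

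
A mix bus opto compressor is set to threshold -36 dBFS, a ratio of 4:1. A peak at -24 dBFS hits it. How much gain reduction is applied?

Overshoot = -24 − (-36) = 12 dB.
At 4:1, output sits 12/4 = 3 dB above threshold.
So the signal is attenuated by 12 − 3 = 9 dB.

9 dB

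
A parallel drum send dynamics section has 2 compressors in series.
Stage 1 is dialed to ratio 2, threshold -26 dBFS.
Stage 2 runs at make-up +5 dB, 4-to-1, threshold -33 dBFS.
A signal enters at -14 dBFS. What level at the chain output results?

Stage 1: 12 dB above -26 dBFS, reduced 2:1 to 6 dB above → -20 dBFS.
Stage 2: -20 dBFS is 13 dB over -33 dBFS; at 4:1 that becomes 3.25 dB over, giving -29.75 dBFS; +5 dB make-up → -24.75 dBFS.

-24.75 dBFS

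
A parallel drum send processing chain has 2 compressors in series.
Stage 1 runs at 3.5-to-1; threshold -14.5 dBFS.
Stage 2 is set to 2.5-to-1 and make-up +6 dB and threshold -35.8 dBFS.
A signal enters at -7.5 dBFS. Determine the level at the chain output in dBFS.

Stage 1: -7.5 dBFS is 7 dB over -14.5 dBFS; at 3.5:1 that becomes 2 dB over, giving -12.5 dBFS.
Stage 2: -12.5 dBFS is 23.3 dB over -35.8 dBFS; at 2.5:1 that becomes 9.32 dB over, giving -26.48 dBFS; +6 dB make-up → -20.48 dBFS.

-20.48 dBFS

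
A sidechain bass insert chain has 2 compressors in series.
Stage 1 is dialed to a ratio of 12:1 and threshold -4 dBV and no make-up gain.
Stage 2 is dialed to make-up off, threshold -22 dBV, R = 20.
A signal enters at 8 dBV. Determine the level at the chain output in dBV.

-21.05 dBV

Stage 1: 12 dB above -4 dBV, reduced 12:1 to 1 dB above → -3 dBV.
Stage 2: 19 dB above -22 dBV, reduced 20:1 to 0.95 dB above → -21.05 dBV.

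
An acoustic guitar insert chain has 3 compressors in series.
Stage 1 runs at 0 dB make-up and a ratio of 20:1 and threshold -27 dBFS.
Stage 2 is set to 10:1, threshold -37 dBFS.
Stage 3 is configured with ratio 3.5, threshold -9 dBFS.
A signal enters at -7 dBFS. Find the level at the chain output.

-35.9 dBFS

Stage 1: 20 dB above -27 dBFS, reduced 20:1 to 1 dB above → -26 dBFS.
Stage 2: 11 dB above -37 dBFS, reduced 10:1 to 1.1 dB above → -35.9 dBFS.
Stage 3: -35.9 dBFS ≤ -9 dBFS, so stage 3 doesn't engage; output -35.9 dBFS.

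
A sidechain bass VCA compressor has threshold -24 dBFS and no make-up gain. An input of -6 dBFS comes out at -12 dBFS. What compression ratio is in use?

Input overshoot = -6 − (-24) = 18 dB; output overshoot = -12 − (-24) = 12 dB.
Ratio = 18 / 12 = 1.5.

1.5:1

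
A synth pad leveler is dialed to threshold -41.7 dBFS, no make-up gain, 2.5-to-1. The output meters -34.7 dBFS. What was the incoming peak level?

Post-compression overshoot = -34.7 − (-41.7) = 7 dB.
Input overshoot = R × output overshoot = 17.5 dB → input = -41.7 + 17.5 = -24.2 dBFS.

-24.2 dBFS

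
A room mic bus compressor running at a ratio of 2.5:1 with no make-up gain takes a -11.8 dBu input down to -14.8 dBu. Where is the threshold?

Let T be the threshold. Output overshoot = (input overshoot)/R, so -14.8 − T = (-11.8 − T)/2.5.
2.5·(-14.8 − T) = -11.8 − T → 1.5·T = -37 − (-11.8) = -25.2.
T = -25.2/1.5 = -16.8 dBu.

-16.8 dBu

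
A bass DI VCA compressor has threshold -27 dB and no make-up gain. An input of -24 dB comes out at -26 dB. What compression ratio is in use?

3:1

Input overshoot = -24 − (-27) = 3 dB; output overshoot = -26 − (-27) = 1 dB.
Ratio = 3 / 1 = 3.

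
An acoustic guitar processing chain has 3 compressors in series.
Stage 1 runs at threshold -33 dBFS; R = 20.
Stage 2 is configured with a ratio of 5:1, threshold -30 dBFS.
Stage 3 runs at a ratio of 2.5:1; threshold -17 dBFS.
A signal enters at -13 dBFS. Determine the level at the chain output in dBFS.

-32 dBFS

Stage 1: overshoot 20 dB → 20/20 = 1 dB → -32 dBFS.
Stage 2: -32 dBFS ≤ -30 dBFS, so stage 2 doesn't engage; output -32 dBFS.
Stage 3: below threshold (-32 ≤ -17); passes unchanged; output -32 dBFS.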